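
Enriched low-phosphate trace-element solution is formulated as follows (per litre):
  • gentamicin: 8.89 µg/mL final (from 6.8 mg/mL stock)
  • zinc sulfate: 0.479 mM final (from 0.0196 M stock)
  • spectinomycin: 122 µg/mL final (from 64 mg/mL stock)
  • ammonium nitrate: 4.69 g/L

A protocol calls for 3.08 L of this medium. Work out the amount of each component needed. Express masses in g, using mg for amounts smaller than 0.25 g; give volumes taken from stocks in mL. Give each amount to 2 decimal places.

gentamicin 4.03 mL; zinc sulfate 75.27 mL; spectinomycin 5.87 mL; ammonium nitrate 14.45 g

Scale factor relative to 1 L: 3.08.
gentamicin: dilute stock: 8.89 µg/mL × 3080 mL ÷ 6800 µg/mL = 4.03 mL
zinc sulfate: dilute stock: 0.479 mM × 3080 mL ÷ 19.6 mM = 75.27 mL
spectinomycin: dilute stock: 122 µg/mL × 3080 mL ÷ 64000 µg/mL = 5.87 mL
ammonium nitrate: 4.69 g/L × 3.08 L = 14.45 g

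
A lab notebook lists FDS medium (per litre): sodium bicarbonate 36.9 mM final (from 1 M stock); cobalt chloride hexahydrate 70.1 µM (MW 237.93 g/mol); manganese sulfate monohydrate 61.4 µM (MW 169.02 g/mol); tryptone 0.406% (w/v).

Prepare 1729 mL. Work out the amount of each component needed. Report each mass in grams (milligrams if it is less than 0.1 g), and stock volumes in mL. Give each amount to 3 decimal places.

Target volume = 1729 mL = 1.729 L.
sodium bicarbonate: V = C2·V2/C1 = 36.9 mM × 1729 mL ÷ 1000 mM = 63.800 mL
cobalt chloride hexahydrate: 70.1 µmol/L × 237.93 g/mol × 1.729 L ÷ 1000 = 28.838 mg
manganese sulfate monohydrate: 61.4 µmol/L × 169.02 g/mol × 1.729 L ÷ 1000 = 17.943 mg
tryptone: 0.406% w/v = 4.06 g/L → 4.06 × 1.729 L = 7.020 g

sodium bicarbonate 63.800 mL; cobalt chloride hexahydrate 28.838 mg; manganese sulfate monohydrate 17.943 mg; tryptone 7.020 g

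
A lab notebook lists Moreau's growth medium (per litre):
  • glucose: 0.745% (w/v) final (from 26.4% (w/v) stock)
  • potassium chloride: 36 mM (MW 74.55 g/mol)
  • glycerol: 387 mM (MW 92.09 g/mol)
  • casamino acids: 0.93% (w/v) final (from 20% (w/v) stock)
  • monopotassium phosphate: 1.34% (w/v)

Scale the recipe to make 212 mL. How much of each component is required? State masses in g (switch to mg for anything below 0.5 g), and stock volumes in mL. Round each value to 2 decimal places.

glucose 5.98 mL; potassium chloride 0.57 g; glycerol 7.56 g; casamino acids 9.86 mL; monopotassium phosphate 2.84 g

Scale factor relative to 1 L: 0.212.
glucose: C1V1 = C2V2 → 0.745% ÷ 26.4% × 212 mL = 5.98 mL
potassium chloride: 36 mmol/L × 74.55 g/mol × 0.212 L ÷ 1000 = 0.57 g
glycerol: 387 mmol/L × 92.09 g/mol × 0.212 L ÷ 1000 = 7.56 g
casamino acids: C1V1 = C2V2 → 0.93% ÷ 20% × 212 mL = 9.86 mL
monopotassium phosphate: 1.34% w/v = 13.4 g/L → 13.4 × 0.212 L = 2.84 g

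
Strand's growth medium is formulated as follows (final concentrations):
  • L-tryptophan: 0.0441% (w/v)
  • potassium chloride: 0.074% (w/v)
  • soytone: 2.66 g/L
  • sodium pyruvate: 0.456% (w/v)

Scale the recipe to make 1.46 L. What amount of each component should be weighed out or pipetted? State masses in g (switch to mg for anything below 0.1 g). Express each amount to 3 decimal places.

L-tryptophan 0.644 g; potassium chloride 1.080 g; soytone 3.884 g; sodium pyruvate 6.658 g

Scale factor relative to 1 L: 1.46.
L-tryptophan: 0.0441 g per 100 mL × 1460 mL ÷ 100 = 0.644 g
potassium chloride: 0.074% w/v = 0.74 g/L → 0.74 × 1.46 L = 1.080 g
soytone: 2.66 g/L × 1.46 L = 3.884 g
sodium pyruvate: 0.456% w/v = 4.56 g/L → 4.56 × 1.46 L = 6.658 g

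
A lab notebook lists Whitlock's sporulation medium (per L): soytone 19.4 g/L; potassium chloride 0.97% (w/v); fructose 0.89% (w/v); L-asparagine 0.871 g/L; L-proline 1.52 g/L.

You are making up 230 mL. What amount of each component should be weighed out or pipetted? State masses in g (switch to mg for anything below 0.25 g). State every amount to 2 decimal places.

soytone 4.46 g; potassium chloride 2.23 g; fructose 2.05 g; L-asparagine 200.33 mg; L-proline 0.35 g

Working volume: 230 mL = 0.23 L.
soytone: 19.4 g/L × 0.23 L = 4.46 g
potassium chloride: 0.97% w/v = 9.7 g/L → 9.7 × 0.23 L = 2.23 g
fructose: 0.89 g per 100 mL × 230 mL ÷ 100 = 2.05 g
L-asparagine: 0.871 g/L × 0.23 L = 0.20033 g = 200.33 mg
L-proline: 1.52 g/L × 0.23 L = 0.35 g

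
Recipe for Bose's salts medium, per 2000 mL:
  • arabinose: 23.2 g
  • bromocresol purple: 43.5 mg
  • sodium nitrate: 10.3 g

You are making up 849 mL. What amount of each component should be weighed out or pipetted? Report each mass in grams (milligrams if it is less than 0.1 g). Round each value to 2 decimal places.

arabinose 9.85 g; bromocresol purple 18.47 mg; sodium nitrate 4.37 g

Ratio of target to recipe volume: 849 / 2000 = 0.4245.
arabinose: 23.2 g × (849 mL / 2000 mL) = 9.85 g
bromocresol purple: 43.5 mg × (849 mL / 2000 mL) = 18.47 mg
sodium nitrate: 10.3 g × (849 mL / 2000 mL) = 4.37 g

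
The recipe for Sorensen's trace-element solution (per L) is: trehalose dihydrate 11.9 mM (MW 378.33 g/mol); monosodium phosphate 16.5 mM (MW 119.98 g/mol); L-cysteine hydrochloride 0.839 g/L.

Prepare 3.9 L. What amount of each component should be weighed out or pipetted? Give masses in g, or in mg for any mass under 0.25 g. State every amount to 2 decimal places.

Working volume: 3.9 L.
trehalose dihydrate: 11.9 mmol/L × 378.33 g/mol × 3.9 L ÷ 1000 = 17.56 g
monosodium phosphate: 16.5 mmol/L × 119.98 g/mol × 3.9 L ÷ 1000 = 7.72 g
L-cysteine hydrochloride: 0.839 g/L × 3.9 L = 3.27 g

trehalose dihydrate 17.56 g; monosodium phosphate 7.72 g; L-cysteine hydrochloride 3.27 g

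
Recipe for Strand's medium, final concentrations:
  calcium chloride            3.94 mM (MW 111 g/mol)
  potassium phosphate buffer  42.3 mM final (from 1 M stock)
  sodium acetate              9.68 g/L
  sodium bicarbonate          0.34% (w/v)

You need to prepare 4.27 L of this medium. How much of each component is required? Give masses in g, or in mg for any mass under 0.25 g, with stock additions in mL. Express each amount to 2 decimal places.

Scale factor relative to 1 L: 4.27.
calcium chloride: 3.94 mmol/L × 111 g/mol × 4.27 L ÷ 1000 = 1.87 g
potassium phosphate buffer: dilute stock: 42.3 mM × 4270 mL ÷ 1000 mM = 180.62 mL
sodium acetate: 9.68 g/L × 4.27 L = 41.33 g
sodium bicarbonate: 0.34% w/v = 3.4 g/L → 3.4 × 4.27 L = 14.52 g

calcium chloride 1.87 g; potassium phosphate buffer 180.62 mL; sodium acetate 41.33 g; sodium bicarbonate 14.52 g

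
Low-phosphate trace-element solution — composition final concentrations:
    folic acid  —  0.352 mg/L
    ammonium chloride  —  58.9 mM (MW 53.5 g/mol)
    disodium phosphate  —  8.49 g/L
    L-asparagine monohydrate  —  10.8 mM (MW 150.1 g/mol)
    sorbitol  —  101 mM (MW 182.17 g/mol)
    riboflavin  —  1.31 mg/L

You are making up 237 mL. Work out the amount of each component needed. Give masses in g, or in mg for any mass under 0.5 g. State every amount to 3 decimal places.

Scale factor relative to 1 L: 0.237.
folic acid: 0.352 mg/L × 0.237 L = 0.083 mg
ammonium chloride: 58.9 mmol/L × 53.5 g/mol × 0.237 L ÷ 1000 = 0.747 g
disodium phosphate: 8.49 g/L × 0.237 L = 2.012 g
L-asparagine monohydrate: 10.8 mmol/L × 150.1 mg/mmol × 0.237 L = 384.196 mg
sorbitol: 101 mmol/L × 182.17 g/mol × 0.237 L ÷ 1000 = 4.361 g
riboflavin: 1.31 mg/L × 0.237 L = 0.310 mg

folic acid 0.083 mg; ammonium chloride 0.747 g; disodium phosphate 2.012 g; L-asparagine monohydrate 384.196 mg; sorbitol 4.361 g; riboflavin 0.310 mg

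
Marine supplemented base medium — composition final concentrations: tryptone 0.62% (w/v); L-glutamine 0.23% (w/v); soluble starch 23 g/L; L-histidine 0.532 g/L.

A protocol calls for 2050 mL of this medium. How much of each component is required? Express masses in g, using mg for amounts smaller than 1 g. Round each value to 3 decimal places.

Target volume = 2050 mL = 2.05 L.
tryptone: 0.62% w/v = 6.2 g/L → 6.2 × 2.05 L = 12.710 g
L-glutamine: 0.23% w/v = 2.3 g/L → 2.3 × 2.05 L = 4.715 g
soluble starch: 23 g/L × 2.05 L = 47.150 g
L-histidine: 0.532 g/L × 2.05 L = 1.091 g

tryptone 12.710 g; L-glutamine 4.715 g; soluble starch 47.150 g; L-histidine 1.091 g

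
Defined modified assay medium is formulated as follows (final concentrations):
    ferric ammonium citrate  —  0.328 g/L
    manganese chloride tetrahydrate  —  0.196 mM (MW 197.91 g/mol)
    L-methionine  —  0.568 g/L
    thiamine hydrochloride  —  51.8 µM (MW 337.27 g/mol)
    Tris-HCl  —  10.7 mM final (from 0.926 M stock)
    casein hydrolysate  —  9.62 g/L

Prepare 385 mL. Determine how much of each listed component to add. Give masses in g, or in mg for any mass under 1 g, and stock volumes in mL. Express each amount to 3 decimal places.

ferric ammonium citrate 126.280 mg; manganese chloride tetrahydrate 14.934 mg; L-methionine 218.680 mg; thiamine hydrochloride 6.726 mg; Tris-HCl 4.449 mL; casein hydrolysate 3.704 g

Scale factor relative to 1 L: 0.385.
ferric ammonium citrate: 0.328 g/L × 0.385 L = 0.12628 g = 126.280 mg
manganese chloride tetrahydrate: 0.196 mmol/L × 197.91 mg/mmol × 0.385 L = 14.934 mg
L-methionine: 0.568 g/L × 0.385 L = 0.21868 g = 218.680 mg
thiamine hydrochloride: 51.8 µmol/L × 337.27 g/mol × 0.385 L ÷ 1000 = 6.726 mg
Tris-HCl: dilute stock: 10.7 mM × 385 mL ÷ 926 mM = 4.449 mL
casein hydrolysate: 9.62 g/L × 0.385 L = 3.704 g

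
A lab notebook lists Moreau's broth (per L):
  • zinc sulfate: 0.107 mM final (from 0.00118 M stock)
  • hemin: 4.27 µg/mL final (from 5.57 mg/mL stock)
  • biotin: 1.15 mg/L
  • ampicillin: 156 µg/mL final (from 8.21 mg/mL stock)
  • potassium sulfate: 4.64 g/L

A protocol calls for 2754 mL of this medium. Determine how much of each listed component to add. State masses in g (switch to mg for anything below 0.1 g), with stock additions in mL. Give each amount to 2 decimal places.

Scale factor relative to 1 L: 2.754.
zinc sulfate: dilute stock: 0.107 mM × 2754 mL ÷ 1.18 mM = 249.73 mL
hemin: V = C2·V2/C1 = 4.27 µg/mL × 2754 mL ÷ 5570 µg/mL = 2.11 mL
biotin: 1.15 mg/L × 2.754 L = 3.17 mg
ampicillin: V = C2·V2/C1 = 156 µg/mL × 2754 mL ÷ 8210 µg/mL = 52.33 mL
potassium sulfate: 4.64 g/L × 2.754 L = 12.78 g

zinc sulfate 249.73 mL; hemin 2.11 mL; biotin 3.17 mg; ampicillin 52.33 mL; potassium sulfate 12.78 g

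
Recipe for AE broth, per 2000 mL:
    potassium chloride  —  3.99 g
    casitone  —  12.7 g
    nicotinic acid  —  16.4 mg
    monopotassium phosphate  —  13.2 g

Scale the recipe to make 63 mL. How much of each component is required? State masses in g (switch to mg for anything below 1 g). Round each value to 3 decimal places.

Scale factor = 63 mL / 2000 mL = 0.0315.
potassium chloride: 3.99 g × (63 mL / 2000 mL) = 0.125685 g = 125.685 mg
casitone: 12.7 g × (63 mL / 2000 mL) = 0.40005 g = 400.050 mg
nicotinic acid: 16.4 mg × (63 mL / 2000 mL) = 0.517 mg
monopotassium phosphate: 13.2 g × (63 mL / 2000 mL) = 0.4158 g = 415.800 mg

potassium chloride 125.685 mg; casitone 400.050 mg; nicotinic acid 0.517 mg; monopotassium phosphate 415.800 mg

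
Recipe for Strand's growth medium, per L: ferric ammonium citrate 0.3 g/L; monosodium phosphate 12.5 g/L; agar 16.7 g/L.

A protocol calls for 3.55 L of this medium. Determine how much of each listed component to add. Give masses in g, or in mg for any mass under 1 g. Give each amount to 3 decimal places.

ferric ammonium citrate 1.065 g; monosodium phosphate 44.375 g; agar 59.285 g

Scale factor relative to 1 L: 3.55.
ferric ammonium citrate: 0.3 g/L × 3.55 L = 1.065 g
monosodium phosphate: 12.5 g/L × 3.55 L = 44.375 g
agar: 16.7 g/L × 3.55 L = 59.285 g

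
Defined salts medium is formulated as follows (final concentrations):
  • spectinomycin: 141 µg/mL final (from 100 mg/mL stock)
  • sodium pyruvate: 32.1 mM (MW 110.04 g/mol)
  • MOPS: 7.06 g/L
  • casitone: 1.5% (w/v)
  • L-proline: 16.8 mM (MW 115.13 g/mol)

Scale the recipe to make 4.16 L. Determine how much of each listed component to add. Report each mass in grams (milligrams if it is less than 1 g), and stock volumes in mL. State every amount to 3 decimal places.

spectinomycin 5.866 mL; sodium pyruvate 14.694 g; MOPS 29.370 g; casitone 62.400 g; L-proline 8.046 g

Working volume: 4.16 L.
spectinomycin: dilute stock: 141 µg/mL × 4160 mL ÷ 100000 µg/mL = 5.866 mL
sodium pyruvate: 32.1 mmol/L × 110.04 g/mol × 4.16 L ÷ 1000 = 14.694 g
MOPS: 7.06 g/L × 4.16 L = 29.370 g
casitone: 1.5 g per 100 mL × 4160 mL ÷ 100 = 62.400 g
L-proline: 16.8 mmol/L × 115.13 g/mol × 4.16 L ÷ 1000 = 8.046 g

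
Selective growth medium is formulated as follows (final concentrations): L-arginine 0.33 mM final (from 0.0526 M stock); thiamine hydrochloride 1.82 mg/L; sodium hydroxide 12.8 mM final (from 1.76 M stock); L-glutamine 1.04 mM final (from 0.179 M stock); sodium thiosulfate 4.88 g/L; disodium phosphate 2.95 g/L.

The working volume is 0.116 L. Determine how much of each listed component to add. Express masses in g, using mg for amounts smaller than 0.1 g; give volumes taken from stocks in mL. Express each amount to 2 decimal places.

Scale factor relative to 1 L: 0.116.
L-arginine: dilute stock: 0.33 mM × 116 mL ÷ 52.6 mM = 0.73 mL
thiamine hydrochloride: 1.82 mg/L × 0.116 L = 0.21 mg
sodium hydroxide: dilute stock: 12.8 mM × 116 mL ÷ 1760 mM = 0.84 mL
L-glutamine: dilute stock: 1.04 mM × 116 mL ÷ 179 mM = 0.67 mL
sodium thiosulfate: 4.88 g/L × 0.116 L = 0.57 g
disodium phosphate: 2.95 g/L × 0.116 L = 0.34 g

L-arginine 0.73 mL; thiamine hydrochloride 0.21 mg; sodium hydroxide 0.84 mL; L-glutamine 0.67 mL; sodium thiosulfate 0.57 g; disodium phosphate 0.34 g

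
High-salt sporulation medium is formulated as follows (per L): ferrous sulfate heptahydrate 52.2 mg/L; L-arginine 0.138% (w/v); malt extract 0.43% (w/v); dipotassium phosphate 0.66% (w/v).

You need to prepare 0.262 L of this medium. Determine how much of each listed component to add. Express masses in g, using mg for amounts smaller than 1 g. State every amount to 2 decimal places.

Scale factor relative to 1 L: 0.262.
ferrous sulfate heptahydrate: 52.2 mg/L × 0.262 L = 13.68 mg
L-arginine: 0.138% w/v = 1.38 g/L → 1.38 × 0.262 L = 0.36156 g = 361.56 mg
malt extract: 0.43% w/v = 4.3 g/L → 4.3 × 0.262 L = 1.13 g
dipotassium phosphate: 0.66 g per 100 mL × 262 mL ÷ 100 = 1.73 g

ferrous sulfate heptahydrate 13.68 mg; L-arginine 361.56 mg; malt extract 1.13 g; dipotassium phosphate 1.73 g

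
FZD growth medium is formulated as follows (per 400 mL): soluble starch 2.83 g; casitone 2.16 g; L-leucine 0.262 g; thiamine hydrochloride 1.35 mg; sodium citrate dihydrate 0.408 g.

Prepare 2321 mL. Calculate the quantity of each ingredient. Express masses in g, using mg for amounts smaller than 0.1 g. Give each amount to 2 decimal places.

Scale factor = 2321 mL / 400 mL = 5.8025.
soluble starch: 2.83 g × (2321 mL / 400 mL) = 16.42 g
casitone: 2.16 g × (2321 mL / 400 mL) = 12.53 g
L-leucine: 0.262 g × (2321 mL / 400 mL) = 1.52 g
thiamine hydrochloride: 1.35 mg × (2321 mL / 400 mL) = 7.83 mg
sodium citrate dihydrate: 0.408 g × (2321 mL / 400 mL) = 2.37 g

soluble starch 16.42 g; casitone 12.53 g; L-leucine 1.52 g; thiamine hydrochloride 7.83 mg; sodium citrate dihydrate 2.37 g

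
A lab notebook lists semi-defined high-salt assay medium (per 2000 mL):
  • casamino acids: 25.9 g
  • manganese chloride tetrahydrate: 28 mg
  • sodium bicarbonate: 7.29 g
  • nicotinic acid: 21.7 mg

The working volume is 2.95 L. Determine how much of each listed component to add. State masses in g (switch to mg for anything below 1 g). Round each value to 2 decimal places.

Ratio of target to recipe volume: 2950 / 2000 = 1.475.
casamino acids: 25.9 g × (2950 mL / 2000 mL) = 38.20 g
manganese chloride tetrahydrate: 28 mg × (2950 mL / 2000 mL) = 41.30 mg
sodium bicarbonate: 7.29 g × (2950 mL / 2000 mL) = 10.75 g
nicotinic acid: 21.7 mg × (2950 mL / 2000 mL) = 32.01 mg

casamino acids 38.20 g; manganese chloride tetrahydrate 41.30 mg; sodium bicarbonate 10.75 g; nicotinic acid 32.01 mg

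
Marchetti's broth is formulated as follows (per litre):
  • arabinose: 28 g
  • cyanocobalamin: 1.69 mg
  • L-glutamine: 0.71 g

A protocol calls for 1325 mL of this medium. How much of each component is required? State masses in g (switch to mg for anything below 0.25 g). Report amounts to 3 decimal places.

Scale factor = 1325 mL / 1000 mL = 1.325.
arabinose: 28 g × (1325 mL / 1000 mL) = 37.100 g
cyanocobalamin: 1.69 mg × (1325 mL / 1000 mL) = 2.239 mg
L-glutamine: 0.71 g × (1325 mL / 1000 mL) = 0.941 g

arabinose 37.100 g; cyanocobalamin 2.239 mg; L-glutamine 0.941 g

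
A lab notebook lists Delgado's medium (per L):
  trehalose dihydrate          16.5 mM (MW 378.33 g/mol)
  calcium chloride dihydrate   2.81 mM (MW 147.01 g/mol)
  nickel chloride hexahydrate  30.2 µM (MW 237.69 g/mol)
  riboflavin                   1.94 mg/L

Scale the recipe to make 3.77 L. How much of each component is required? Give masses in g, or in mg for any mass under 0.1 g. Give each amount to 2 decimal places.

Scale factor relative to 1 L: 3.77.
trehalose dihydrate: 16.5 mmol/L × 378.33 g/mol × 3.77 L ÷ 1000 = 23.53 g
calcium chloride dihydrate: 2.81 mmol/L × 147.01 g/mol × 3.77 L ÷ 1000 = 1.56 g
nickel chloride hexahydrate: 30.2 µmol/L × 237.69 g/mol × 3.77 L ÷ 1000 = 27.06 mg
riboflavin: 1.94 mg/L × 3.77 L = 7.31 mg

trehalose dihydrate 23.53 g; calcium chloride dihydrate 1.56 g; nickel chloride hexahydrate 27.06 mg; riboflavin 7.31 mg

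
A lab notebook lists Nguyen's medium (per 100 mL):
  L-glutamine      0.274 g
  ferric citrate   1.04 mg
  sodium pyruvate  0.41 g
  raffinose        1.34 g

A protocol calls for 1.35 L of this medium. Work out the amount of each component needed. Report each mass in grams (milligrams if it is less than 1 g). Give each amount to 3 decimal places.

L-glutamine 3.699 g; ferric citrate 14.040 mg; sodium pyruvate 5.535 g; raffinose 18.090 g

Scale factor = 1350 mL / 100 mL = 13.5.
L-glutamine: 0.274 g × (1350 mL / 100 mL) = 3.699 g
ferric citrate: 1.04 mg × (1350 mL / 100 mL) = 14.040 mg
sodium pyruvate: 0.41 g × (1350 mL / 100 mL) = 5.535 g
raffinose: 1.34 g × (1350 mL / 100 mL) = 18.090 g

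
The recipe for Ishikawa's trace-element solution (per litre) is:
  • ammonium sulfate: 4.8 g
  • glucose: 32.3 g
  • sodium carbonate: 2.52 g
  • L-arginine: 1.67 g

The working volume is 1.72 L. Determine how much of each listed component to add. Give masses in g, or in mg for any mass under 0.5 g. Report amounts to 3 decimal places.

Scale factor = 1720 mL / 1000 mL = 1.72.
ammonium sulfate: 4.8 g × (1720 mL / 1000 mL) = 8.256 g
glucose: 32.3 g × (1720 mL / 1000 mL) = 55.556 g
sodium carbonate: 2.52 g × (1720 mL / 1000 mL) = 4.334 g
L-arginine: 1.67 g × (1720 mL / 1000 mL) = 2.872 g

ammonium sulfate 8.256 g; glucose 55.556 g; sodium carbonate 4.334 g; L-arginine 2.872 g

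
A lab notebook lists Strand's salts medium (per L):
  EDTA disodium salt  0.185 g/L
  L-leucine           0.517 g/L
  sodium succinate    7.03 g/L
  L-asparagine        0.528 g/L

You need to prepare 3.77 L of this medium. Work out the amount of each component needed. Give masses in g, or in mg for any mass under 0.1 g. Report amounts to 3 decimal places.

EDTA disodium salt 0.697 g; L-leucine 1.949 g; sodium succinate 26.503 g; L-asparagine 1.991 g

Scale factor relative to 1 L: 3.77.
EDTA disodium salt: 0.185 g/L × 3.77 L = 0.697 g
L-leucine: 0.517 g/L × 3.77 L = 1.949 g
sodium succinate: 7.03 g/L × 3.77 L = 26.503 g
L-asparagine: 0.528 g/L × 3.77 L = 1.991 g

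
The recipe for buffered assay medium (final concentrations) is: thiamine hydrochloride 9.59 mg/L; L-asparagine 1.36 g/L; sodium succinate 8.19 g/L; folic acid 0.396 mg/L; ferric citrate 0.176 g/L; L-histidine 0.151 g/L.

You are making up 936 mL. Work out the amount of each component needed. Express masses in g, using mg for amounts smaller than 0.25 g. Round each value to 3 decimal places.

Target volume = 936 mL = 0.936 L.
thiamine hydrochloride: 9.59 mg/L × 0.936 L = 8.976 mg
L-asparagine: 1.36 g/L × 0.936 L = 1.273 g
sodium succinate: 8.19 g/L × 0.936 L = 7.666 g
folic acid: 0.396 mg/L × 0.936 L = 0.371 mg
ferric citrate: 0.176 g/L × 0.936 L = 0.164736 g = 164.736 mg
L-histidine: 0.151 g/L × 0.936 L = 0.141336 g = 141.336 mg

thiamine hydrochloride 8.976 mg; L-asparagine 1.273 g; sodium succinate 7.666 g; folic acid 0.371 mg; ferric citrate 164.736 mg; L-histidine 141.336 mg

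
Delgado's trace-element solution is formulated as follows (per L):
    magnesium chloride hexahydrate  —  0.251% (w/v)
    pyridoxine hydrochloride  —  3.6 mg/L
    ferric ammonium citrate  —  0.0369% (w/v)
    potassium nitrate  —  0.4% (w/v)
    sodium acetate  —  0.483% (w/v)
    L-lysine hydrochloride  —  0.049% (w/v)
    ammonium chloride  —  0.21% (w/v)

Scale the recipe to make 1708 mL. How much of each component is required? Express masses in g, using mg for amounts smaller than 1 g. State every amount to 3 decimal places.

magnesium chloride hexahydrate 4.287 g; pyridoxine hydrochloride 6.149 mg; ferric ammonium citrate 630.252 mg; potassium nitrate 6.832 g; sodium acetate 8.250 g; L-lysine hydrochloride 836.920 mg; ammonium chloride 3.587 g

Working volume: 1708 mL = 1.708 L.
magnesium chloride hexahydrate: 0.251% w/v = 2.51 g/L → 2.51 × 1.708 L = 4.287 g
pyridoxine hydrochloride: 3.6 mg/L × 1.708 L = 6.149 mg
ferric ammonium citrate: 0.0369% w/v = 0.369 g/L → 0.369 × 1.708 L = 0.630252 g = 630.252 mg
potassium nitrate: 0.4 g per 100 mL × 1708 mL ÷ 100 = 6.832 g
sodium acetate: 0.483% w/v = 4.83 g/L → 4.83 × 1.708 L = 8.250 g
L-lysine hydrochloride: 0.049% w/v = 0.49 g/L → 0.49 × 1.708 L = 0.83692 g = 836.920 mg
ammonium chloride: 0.21 g per 100 mL × 1708 mL ÷ 100 = 3.587 g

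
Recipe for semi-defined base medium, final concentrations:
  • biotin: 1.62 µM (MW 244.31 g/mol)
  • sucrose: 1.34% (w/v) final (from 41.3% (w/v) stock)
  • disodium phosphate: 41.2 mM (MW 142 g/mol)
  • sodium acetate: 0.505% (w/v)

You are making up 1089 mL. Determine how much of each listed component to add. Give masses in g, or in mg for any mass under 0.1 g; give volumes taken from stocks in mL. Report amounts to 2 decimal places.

biotin 0.43 mg; sucrose 35.33 mL; disodium phosphate 6.37 g; sodium acetate 5.50 g

Target volume = 1089 mL = 1.089 L.
biotin: 1.62 µmol/L × 244.31 g/mol × 1.089 L ÷ 1000 = 0.43 mg
sucrose: dilute stock: 1.34% ÷ 41.3% × 1089 mL = 35.33 mL
disodium phosphate: 41.2 mmol/L × 142 g/mol × 1.089 L ÷ 1000 = 6.37 g
sodium acetate: 0.505 g per 100 mL × 1089 mL ÷ 100 = 5.50 g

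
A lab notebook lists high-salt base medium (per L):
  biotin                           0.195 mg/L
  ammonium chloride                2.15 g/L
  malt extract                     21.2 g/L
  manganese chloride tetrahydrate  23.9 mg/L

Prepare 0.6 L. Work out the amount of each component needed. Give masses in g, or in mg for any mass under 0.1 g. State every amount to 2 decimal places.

Scale factor relative to 1 L: 0.6.
biotin: 0.195 mg/L × 0.6 L = 0.12 mg
ammonium chloride: 2.15 g/L × 0.6 L = 1.29 g
malt extract: 21.2 g/L × 0.6 L = 12.72 g
manganese chloride tetrahydrate: 23.9 mg/L × 0.6 L = 14.34 mg

biotin 0.12 mg; ammonium chloride 1.29 g; malt extract 12.72 g; manganese chloride tetrahydrate 14.34 mg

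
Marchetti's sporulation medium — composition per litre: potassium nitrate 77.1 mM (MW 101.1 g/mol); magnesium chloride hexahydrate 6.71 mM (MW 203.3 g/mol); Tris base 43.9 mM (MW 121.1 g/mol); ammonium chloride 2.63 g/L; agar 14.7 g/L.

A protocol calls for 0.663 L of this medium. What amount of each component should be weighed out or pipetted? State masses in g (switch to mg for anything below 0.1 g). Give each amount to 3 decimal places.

Scale factor relative to 1 L: 0.663.
potassium nitrate: 77.1 mmol/L × 101.1 g/mol × 0.663 L ÷ 1000 = 5.168 g
magnesium chloride hexahydrate: 6.71 mmol/L × 203.3 g/mol × 0.663 L ÷ 1000 = 0.904 g
Tris base: 43.9 mmol/L × 121.1 g/mol × 0.663 L ÷ 1000 = 3.525 g
ammonium chloride: 2.63 g/L × 0.663 L = 1.744 g
agar: 14.7 g/L × 0.663 L = 9.746 g

potassium nitrate 5.168 g; magnesium chloride hexahydrate 0.904 g; Tris base 3.525 g; ammonium chloride 1.744 g; agar 9.746 g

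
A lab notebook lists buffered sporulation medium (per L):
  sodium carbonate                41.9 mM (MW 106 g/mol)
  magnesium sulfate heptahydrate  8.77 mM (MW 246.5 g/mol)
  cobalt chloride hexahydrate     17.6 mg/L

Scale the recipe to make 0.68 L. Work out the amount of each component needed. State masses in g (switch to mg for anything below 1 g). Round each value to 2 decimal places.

sodium carbonate 3.02 g; magnesium sulfate heptahydrate 1.47 g; cobalt chloride hexahydrate 11.97 mg

Working volume: 0.68 L.
sodium carbonate: 41.9 mmol/L × 106 g/mol × 0.68 L ÷ 1000 = 3.02 g
magnesium sulfate heptahydrate: 8.77 mmol/L × 246.5 g/mol × 0.68 L ÷ 1000 = 1.47 g
cobalt chloride hexahydrate: 17.6 mg/L × 0.68 L = 11.97 mg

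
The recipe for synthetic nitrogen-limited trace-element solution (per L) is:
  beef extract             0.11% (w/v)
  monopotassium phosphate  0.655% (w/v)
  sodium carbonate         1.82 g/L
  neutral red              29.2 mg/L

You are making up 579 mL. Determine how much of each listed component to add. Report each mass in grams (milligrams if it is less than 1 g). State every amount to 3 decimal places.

beef extract 636.900 mg; monopotassium phosphate 3.792 g; sodium carbonate 1.054 g; neutral red 16.907 mg

Target volume = 579 mL = 0.579 L.
beef extract: 0.11 g per 100 mL × 579 mL ÷ 100 = 0.6369 g = 636.900 mg
monopotassium phosphate: 0.655 g per 100 mL × 579 mL ÷ 100 = 3.792 g
sodium carbonate: 1.82 g/L × 0.579 L = 1.054 g
neutral red: 29.2 mg/L × 0.579 L = 16.907 mg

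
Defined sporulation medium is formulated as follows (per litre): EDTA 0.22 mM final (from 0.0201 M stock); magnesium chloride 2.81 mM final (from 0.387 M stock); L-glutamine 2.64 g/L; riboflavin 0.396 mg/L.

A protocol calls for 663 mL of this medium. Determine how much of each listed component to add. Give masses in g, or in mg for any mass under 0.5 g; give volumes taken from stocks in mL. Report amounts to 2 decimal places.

EDTA 7.26 mL; magnesium chloride 4.81 mL; L-glutamine 1.75 g; riboflavin 0.26 mg

Scale factor relative to 1 L: 0.663.
EDTA: C1V1 = C2V2 → 0.22 mM × 663 mL ÷ 20.1 mM = 7.26 mL
magnesium chloride: V = C2·V2/C1 = 2.81 mM × 663 mL ÷ 387 mM = 4.81 mL
L-glutamine: 2.64 g/L × 0.663 L = 1.75 g
riboflavin: 0.396 mg/L × 0.663 L = 0.26 mg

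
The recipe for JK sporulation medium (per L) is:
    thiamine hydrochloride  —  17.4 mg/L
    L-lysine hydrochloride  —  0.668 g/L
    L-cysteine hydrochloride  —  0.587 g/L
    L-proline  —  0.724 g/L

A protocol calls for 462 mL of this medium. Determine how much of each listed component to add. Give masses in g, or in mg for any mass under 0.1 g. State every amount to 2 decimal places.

Working volume: 462 mL = 0.462 L.
thiamine hydrochloride: 17.4 mg/L × 0.462 L = 8.04 mg
L-lysine hydrochloride: 0.668 g/L × 0.462 L = 0.31 g
L-cysteine hydrochloride: 0.587 g/L × 0.462 L = 0.27 g
L-proline: 0.724 g/L × 0.462 L = 0.33 g

thiamine hydrochloride 8.04 mg; L-lysine hydrochloride 0.31 g; L-cysteine hydrochloride 0.27 g; L-proline 0.33 g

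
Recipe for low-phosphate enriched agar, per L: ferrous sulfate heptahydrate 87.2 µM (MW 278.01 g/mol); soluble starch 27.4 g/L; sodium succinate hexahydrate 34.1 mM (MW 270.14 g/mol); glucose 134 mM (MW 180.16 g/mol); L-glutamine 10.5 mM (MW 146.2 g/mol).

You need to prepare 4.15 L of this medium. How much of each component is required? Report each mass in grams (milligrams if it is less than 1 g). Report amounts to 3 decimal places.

Scale factor relative to 1 L: 4.15.
ferrous sulfate heptahydrate: 87.2 µmol/L × 278.01 g/mol × 4.15 L ÷ 1000 = 100.606 mg
soluble starch: 27.4 g/L × 4.15 L = 113.710 g
sodium succinate hexahydrate: 34.1 mmol/L × 270.14 g/mol × 4.15 L ÷ 1000 = 38.229 g
glucose: 134 mmol/L × 180.16 g/mol × 4.15 L ÷ 1000 = 100.187 g
L-glutamine: 10.5 mmol/L × 146.2 g/mol × 4.15 L ÷ 1000 = 6.371 g

ferrous sulfate heptahydrate 100.606 mg; soluble starch 113.710 g; sodium succinate hexahydrate 38.229 g; glucose 100.187 g; L-glutamine 6.371 g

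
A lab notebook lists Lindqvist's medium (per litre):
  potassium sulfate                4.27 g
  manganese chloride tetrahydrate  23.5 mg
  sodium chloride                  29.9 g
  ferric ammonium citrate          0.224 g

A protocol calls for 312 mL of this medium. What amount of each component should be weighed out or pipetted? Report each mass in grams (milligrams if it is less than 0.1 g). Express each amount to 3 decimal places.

potassium sulfate 1.332 g; manganese chloride tetrahydrate 7.332 mg; sodium chloride 9.329 g; ferric ammonium citrate 69.888 mg

Scale factor = 312 mL / 1000 mL = 0.312.
potassium sulfate: 4.27 g × (312 mL / 1000 mL) = 1.332 g
manganese chloride tetrahydrate: 23.5 mg × (312 mL / 1000 mL) = 7.332 mg
sodium chloride: 29.9 g × (312 mL / 1000 mL) = 9.329 g
ferric ammonium citrate: 0.224 g × (312 mL / 1000 mL) = 0.069888 g = 69.888 mg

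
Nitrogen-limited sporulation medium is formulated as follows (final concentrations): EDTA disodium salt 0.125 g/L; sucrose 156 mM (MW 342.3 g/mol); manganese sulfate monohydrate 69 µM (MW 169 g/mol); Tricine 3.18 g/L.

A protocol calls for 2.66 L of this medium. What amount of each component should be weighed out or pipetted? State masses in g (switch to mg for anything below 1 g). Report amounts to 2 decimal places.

Scale factor relative to 1 L: 2.66.
EDTA disodium salt: 0.125 g/L × 2.66 L = 0.3325 g = 332.50 mg
sucrose: 156 mmol/L × 342.3 g/mol × 2.66 L ÷ 1000 = 142.04 g
manganese sulfate monohydrate: 69 µmol/L × 169 g/mol × 2.66 L ÷ 1000 = 31.02 mg
Tricine: 3.18 g/L × 2.66 L = 8.46 g

EDTA disodium salt 332.50 mg; sucrose 142.04 g; manganese sulfate monohydrate 31.02 mg; Tricine 8.46 g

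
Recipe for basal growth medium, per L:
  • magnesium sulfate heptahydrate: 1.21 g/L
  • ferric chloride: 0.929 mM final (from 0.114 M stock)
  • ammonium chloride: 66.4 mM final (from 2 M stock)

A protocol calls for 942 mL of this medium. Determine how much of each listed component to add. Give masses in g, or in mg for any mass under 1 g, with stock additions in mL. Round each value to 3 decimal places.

magnesium sulfate heptahydrate 1.140 g; ferric chloride 7.676 mL; ammonium chloride 31.274 mL

Working volume: 942 mL = 0.942 L.
magnesium sulfate heptahydrate: 1.21 g/L × 0.942 L = 1.140 g
ferric chloride: C1V1 = C2V2 → 0.929 mM × 942 mL ÷ 114 mM = 7.676 mL
ammonium chloride: dilute stock: 66.4 mM × 942 mL ÷ 2000 mM = 31.274 mL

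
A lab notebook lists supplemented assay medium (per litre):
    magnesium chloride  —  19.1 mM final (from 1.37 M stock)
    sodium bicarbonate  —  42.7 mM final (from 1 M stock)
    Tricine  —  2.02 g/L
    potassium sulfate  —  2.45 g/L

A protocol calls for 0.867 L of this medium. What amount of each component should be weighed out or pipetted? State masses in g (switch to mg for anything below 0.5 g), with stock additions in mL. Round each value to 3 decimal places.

Working volume: 0.867 L.
magnesium chloride: dilute stock: 19.1 mM × 867 mL ÷ 1370 mM = 12.087 mL
sodium bicarbonate: V = C2·V2/C1 = 42.7 mM × 867 mL ÷ 1000 mM = 37.021 mL
Tricine: 2.02 g/L × 0.867 L = 1.751 g
potassium sulfate: 2.45 g/L × 0.867 L = 2.124 g

magnesium chloride 12.087 mL; sodium bicarbonate 37.021 mL; Tricine 1.751 g; potassium sulfate 2.124 g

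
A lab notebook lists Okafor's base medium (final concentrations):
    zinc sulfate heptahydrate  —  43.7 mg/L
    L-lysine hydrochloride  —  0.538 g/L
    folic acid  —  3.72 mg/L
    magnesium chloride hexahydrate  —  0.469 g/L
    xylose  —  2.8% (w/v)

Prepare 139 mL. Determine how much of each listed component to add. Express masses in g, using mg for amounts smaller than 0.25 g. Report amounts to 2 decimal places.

Scale factor relative to 1 L: 0.139.
zinc sulfate heptahydrate: 43.7 mg/L × 0.139 L = 6.07 mg
L-lysine hydrochloride: 0.538 g/L × 0.139 L = 0.074782 g = 74.78 mg
folic acid: 3.72 mg/L × 0.139 L = 0.52 mg
magnesium chloride hexahydrate: 0.469 g/L × 0.139 L = 0.065191 g = 65.19 mg
xylose: 2.8 g per 100 mL × 139 mL ÷ 100 = 3.89 g

zinc sulfate heptahydrate 6.07 mg; L-lysine hydrochloride 74.78 mg; folic acid 0.52 mg; magnesium chloride hexahydrate 65.19 mg; xylose 3.89 g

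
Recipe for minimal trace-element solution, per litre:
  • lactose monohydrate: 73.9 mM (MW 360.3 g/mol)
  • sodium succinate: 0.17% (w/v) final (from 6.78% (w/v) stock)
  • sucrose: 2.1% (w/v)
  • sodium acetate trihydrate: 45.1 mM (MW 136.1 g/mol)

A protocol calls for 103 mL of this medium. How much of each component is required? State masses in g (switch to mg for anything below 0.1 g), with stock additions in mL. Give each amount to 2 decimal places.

lactose monohydrate 2.74 g; sodium succinate 2.58 mL; sucrose 2.16 g; sodium acetate trihydrate 0.63 g

Working volume: 103 mL = 0.103 L.
lactose monohydrate: 73.9 mmol/L × 360.3 g/mol × 0.103 L ÷ 1000 = 2.74 g
sodium succinate: C1V1 = C2V2 → 0.17% ÷ 6.78% × 103 mL = 2.58 mL
sucrose: 2.1 g per 100 mL × 103 mL ÷ 100 = 2.16 g
sodium acetate trihydrate: 45.1 mmol/L × 136.1 g/mol × 0.103 L ÷ 1000 = 0.63 g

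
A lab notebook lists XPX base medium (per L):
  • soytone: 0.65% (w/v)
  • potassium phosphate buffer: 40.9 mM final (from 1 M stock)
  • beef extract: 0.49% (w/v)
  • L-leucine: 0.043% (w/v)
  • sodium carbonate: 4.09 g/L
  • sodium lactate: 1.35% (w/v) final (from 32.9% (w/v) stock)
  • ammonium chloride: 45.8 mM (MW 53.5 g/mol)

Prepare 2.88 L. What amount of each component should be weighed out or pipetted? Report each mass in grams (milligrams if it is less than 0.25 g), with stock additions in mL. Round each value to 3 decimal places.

Scale factor relative to 1 L: 2.88.
soytone: 0.65 g per 100 mL × 2880 mL ÷ 100 = 18.720 g
potassium phosphate buffer: dilute stock: 40.9 mM × 2880 mL ÷ 1000 mM = 117.792 mL
beef extract: 0.49% w/v = 4.9 g/L → 4.9 × 2.88 L = 14.112 g
L-leucine: 0.043 g per 100 mL × 2880 mL ÷ 100 = 1.238 g
sodium carbonate: 4.09 g/L × 2.88 L = 11.779 g
sodium lactate: V = C2·V2/C1 = 1.35% ÷ 32.9% × 2880 mL = 118.176 mL
ammonium chloride: 45.8 mmol/L × 53.5 g/mol × 2.88 L ÷ 1000 = 7.057 g

soytone 18.720 g; potassium phosphate buffer 117.792 mL; beef extract 14.112 g; L-leucine 1.238 g; sodium carbonate 11.779 g; sodium lactate 118.176 mL; ammonium chloride 7.057 g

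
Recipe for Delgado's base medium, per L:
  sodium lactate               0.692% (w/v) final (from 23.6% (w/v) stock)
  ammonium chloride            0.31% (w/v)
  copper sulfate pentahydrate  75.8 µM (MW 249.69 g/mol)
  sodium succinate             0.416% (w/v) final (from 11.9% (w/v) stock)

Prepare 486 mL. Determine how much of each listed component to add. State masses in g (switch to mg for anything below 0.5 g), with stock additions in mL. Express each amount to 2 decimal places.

sodium lactate 14.25 mL; ammonium chloride 1.51 g; copper sulfate pentahydrate 9.20 mg; sodium succinate 16.99 mL

Working volume: 486 mL = 0.486 L.
sodium lactate: V = C2·V2/C1 = 0.692% ÷ 23.6% × 486 mL = 14.25 mL
ammonium chloride: 0.31 g per 100 mL × 486 mL ÷ 100 = 1.51 g
copper sulfate pentahydrate: 75.8 µmol/L × 249.69 g/mol × 0.486 L ÷ 1000 = 9.20 mg
sodium succinate: dilute stock: 0.416% ÷ 11.9% × 486 mL = 16.99 mL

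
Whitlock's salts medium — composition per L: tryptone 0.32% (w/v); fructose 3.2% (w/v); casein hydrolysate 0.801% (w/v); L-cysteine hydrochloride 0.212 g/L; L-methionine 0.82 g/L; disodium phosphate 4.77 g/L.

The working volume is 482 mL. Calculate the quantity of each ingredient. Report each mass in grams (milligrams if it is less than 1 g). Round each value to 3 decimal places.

tryptone 1.542 g; fructose 15.424 g; casein hydrolysate 3.861 g; L-cysteine hydrochloride 102.184 mg; L-methionine 395.240 mg; disodium phosphate 2.299 g

Target volume = 482 mL = 0.482 L.
tryptone: 0.32% w/v = 3.2 g/L → 3.2 × 0.482 L = 1.542 g
fructose: 3.2 g per 100 mL × 482 mL ÷ 100 = 15.424 g
casein hydrolysate: 0.801 g per 100 mL × 482 mL ÷ 100 = 3.861 g
L-cysteine hydrochloride: 0.212 g/L × 0.482 L = 0.102184 g = 102.184 mg
L-methionine: 0.82 g/L × 0.482 L = 0.39524 g = 395.240 mg
disodium phosphate: 4.77 g/L × 0.482 L = 2.299 g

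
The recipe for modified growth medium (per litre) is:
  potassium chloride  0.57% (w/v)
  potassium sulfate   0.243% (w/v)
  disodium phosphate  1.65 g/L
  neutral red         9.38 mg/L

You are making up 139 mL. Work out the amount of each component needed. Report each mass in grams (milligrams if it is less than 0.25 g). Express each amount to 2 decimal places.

potassium chloride 0.79 g; potassium sulfate 0.34 g; disodium phosphate 229.35 mg; neutral red 1.30 mg

Working volume: 139 mL = 0.139 L.
potassium chloride: 0.57% w/v = 5.7 g/L → 5.7 × 0.139 L = 0.79 g
potassium sulfate: 0.243 g per 100 mL × 139 mL ÷ 100 = 0.34 g
disodium phosphate: 1.65 g/L × 0.139 L = 0.22935 g = 229.35 mg
neutral red: 9.38 mg/L × 0.139 L = 1.30 mg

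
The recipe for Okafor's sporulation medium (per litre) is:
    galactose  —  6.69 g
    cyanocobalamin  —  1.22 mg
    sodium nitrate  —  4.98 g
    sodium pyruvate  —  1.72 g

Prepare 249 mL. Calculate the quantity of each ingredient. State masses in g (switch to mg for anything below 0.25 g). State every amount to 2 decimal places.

Scale factor = 249 mL / 1000 mL = 0.249.
galactose: 6.69 g × (249 mL / 1000 mL) = 1.67 g
cyanocobalamin: 1.22 mg × (249 mL / 1000 mL) = 0.30 mg
sodium nitrate: 4.98 g × (249 mL / 1000 mL) = 1.24 g
sodium pyruvate: 1.72 g × (249 mL / 1000 mL) = 0.43 g

galactose 1.67 g; cyanocobalamin 0.30 mg; sodium nitrate 1.24 g; sodium pyruvate 0.43 g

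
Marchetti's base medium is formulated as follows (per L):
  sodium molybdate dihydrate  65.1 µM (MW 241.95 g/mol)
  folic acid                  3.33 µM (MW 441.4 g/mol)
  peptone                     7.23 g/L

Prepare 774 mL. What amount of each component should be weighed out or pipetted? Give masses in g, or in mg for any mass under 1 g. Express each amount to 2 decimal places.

Working volume: 774 mL = 0.774 L.
sodium molybdate dihydrate: 65.1 µmol/L × 241.95 g/mol × 0.774 L ÷ 1000 = 12.19 mg
folic acid: 3.33 µmol/L × 441.4 g/mol × 0.774 L ÷ 1000 = 1.14 mg
peptone: 7.23 g/L × 0.774 L = 5.60 g

sodium molybdate dihydrate 12.19 mg; folic acid 1.14 mg; peptone 5.60 g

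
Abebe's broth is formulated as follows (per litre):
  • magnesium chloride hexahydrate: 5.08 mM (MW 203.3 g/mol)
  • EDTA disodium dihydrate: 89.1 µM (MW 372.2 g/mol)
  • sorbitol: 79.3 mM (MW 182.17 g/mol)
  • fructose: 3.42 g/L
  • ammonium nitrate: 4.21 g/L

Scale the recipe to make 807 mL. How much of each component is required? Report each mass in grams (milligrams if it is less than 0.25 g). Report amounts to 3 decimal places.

magnesium chloride hexahydrate 0.833 g; EDTA disodium dihydrate 26.763 mg; sorbitol 11.658 g; fructose 2.760 g; ammonium nitrate 3.397 g

Working volume: 807 mL = 0.807 L.
magnesium chloride hexahydrate: 5.08 mmol/L × 203.3 g/mol × 0.807 L ÷ 1000 = 0.833 g
EDTA disodium dihydrate: 89.1 µmol/L × 372.2 g/mol × 0.807 L ÷ 1000 = 26.763 mg
sorbitol: 79.3 mmol/L × 182.17 g/mol × 0.807 L ÷ 1000 = 11.658 g
fructose: 3.42 g/L × 0.807 L = 2.760 g
ammonium nitrate: 4.21 g/L × 0.807 L = 3.397 g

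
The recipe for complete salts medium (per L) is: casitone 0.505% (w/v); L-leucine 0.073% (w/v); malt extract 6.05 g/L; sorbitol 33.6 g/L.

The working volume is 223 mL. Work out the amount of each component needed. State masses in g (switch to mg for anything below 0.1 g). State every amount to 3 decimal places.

Working volume: 223 mL = 0.223 L.
casitone: 0.505% w/v = 5.05 g/L → 5.05 × 0.223 L = 1.126 g
L-leucine: 0.073% w/v = 0.73 g/L → 0.73 × 0.223 L = 0.163 g
malt extract: 6.05 g/L × 0.223 L = 1.349 g
sorbitol: 33.6 g/L × 0.223 L = 7.493 g

casitone 1.126 g; L-leucine 0.163 g; malt extract 1.349 g; sorbitol 7.493 g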